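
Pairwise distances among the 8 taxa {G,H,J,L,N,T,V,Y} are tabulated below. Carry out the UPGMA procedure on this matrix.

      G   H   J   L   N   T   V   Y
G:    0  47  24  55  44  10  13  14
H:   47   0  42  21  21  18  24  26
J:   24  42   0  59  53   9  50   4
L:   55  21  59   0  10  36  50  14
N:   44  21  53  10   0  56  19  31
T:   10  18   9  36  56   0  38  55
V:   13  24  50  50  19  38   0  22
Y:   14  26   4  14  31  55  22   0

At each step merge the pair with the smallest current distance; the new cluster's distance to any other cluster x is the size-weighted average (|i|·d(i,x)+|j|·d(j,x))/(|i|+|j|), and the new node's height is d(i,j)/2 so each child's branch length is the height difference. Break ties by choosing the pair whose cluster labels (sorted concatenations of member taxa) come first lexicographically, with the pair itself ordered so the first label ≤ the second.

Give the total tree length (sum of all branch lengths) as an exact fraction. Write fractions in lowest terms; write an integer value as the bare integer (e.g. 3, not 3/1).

iteration 1: select J,Y (d=4); attach at lengths (2, 2); label the merged cluster JY
  updated: d(G,JY)=19, d(H,JY)=34, d(JY,L)=73/2, d(JY,N)=42, d(JY,T)=32, d(JY,V)=36
iteration 2: select G,T (d=10); attach at lengths (5, 5); label the merged cluster GT
  updated: d(GT,H)=65/2, d(GT,JY)=51/2, d(GT,L)=91/2, d(GT,N)=50, d(GT,V)=51/2
iteration 3: select L,N (d=10); attach at lengths (5, 5); label the merged cluster LN
  updated: d(GT,LN)=191/4, d(H,LN)=21, d(JY,LN)=157/4, d(LN,V)=69/2
iteration 4: select H,LN (d=21); attach at lengths (21/2, 11/2); label the merged cluster HLN
  updated: d(GT,HLN)=128/3, d(HLN,JY)=75/2, d(HLN,V)=31
iteration 5: select GT,JY (d=51/2); attach at lengths (31/4, 43/4); label the merged cluster GJTY
  updated: d(GJTY,HLN)=481/12, d(GJTY,V)=123/4
iteration 6: select GJTY,V (d=123/4); attach at lengths (21/8, 123/8); label the merged cluster GJTVY
  updated: d(GJTVY,HLN)=574/15
iteration 7: select GJTVY,HLN (d=574/15); attach at lengths (451/120, 259/30); label the merged cluster GHJLNTVY
final tree: ((((G:5,T:5):31/4,(J:2,Y:2):43/4):21/8,V:123/8):451/120,(H:21/2,(L:5,N:5):11/2):259/30)
total length: 10667/120

10667/120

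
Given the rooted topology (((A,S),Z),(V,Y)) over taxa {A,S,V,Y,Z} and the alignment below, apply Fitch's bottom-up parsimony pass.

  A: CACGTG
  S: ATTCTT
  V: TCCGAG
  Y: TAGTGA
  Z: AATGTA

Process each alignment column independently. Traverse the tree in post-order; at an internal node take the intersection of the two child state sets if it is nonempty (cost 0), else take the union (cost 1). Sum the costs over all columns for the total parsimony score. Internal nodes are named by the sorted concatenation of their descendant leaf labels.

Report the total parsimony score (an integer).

14

site 0, node AS: A={C} ∪ S={A} → {A,C} (+1)
site 0, node ASZ: AS={A,C} ∩ Z={A} → {A} (+0)
site 0, node VY: V={T} ∩ Y={T} → {T} (+0)
site 0, node ASVYZ: ASZ={A} ∪ VY={T} → {A,T} (+1)
site 1, node AS: A={A} ∪ S={T} → {A,T} (+1)
site 1, node ASZ: AS={A,T} ∩ Z={A} → {A} (+0)
site 1, node VY: V={C} ∪ Y={A} → {A,C} (+1)
site 1, node ASVYZ: ASZ={A} ∩ VY={A,C} → {A} (+0)
site 2, node AS: A={C} ∪ S={T} → {C,T} (+1)
site 2, node ASZ: AS={C,T} ∩ Z={T} → {T} (+0)
site 2, node VY: V={C} ∪ Y={G} → {C,G} (+1)
site 2, node ASVYZ: ASZ={T} ∪ VY={C,G} → {C,G,T} (+1)
site 3, node AS: A={G} ∪ S={C} → {C,G} (+1)
site 3, node ASZ: AS={C,G} ∩ Z={G} → {G} (+0)
site 3, node VY: V={G} ∪ Y={T} → {G,T} (+1)
site 3, node ASVYZ: ASZ={G} ∩ VY={G,T} → {G} (+0)
site 4, node AS: A={T} ∩ S={T} → {T} (+0)
site 4, node ASZ: AS={T} ∩ Z={T} → {T} (+0)
site 4, node VY: V={A} ∪ Y={G} → {A,G} (+1)
site 4, node ASVYZ: ASZ={T} ∪ VY={A,G} → {A,G,T} (+1)
site 5, node AS: A={G} ∪ S={T} → {G,T} (+1)
site 5, node ASZ: AS={G,T} ∪ Z={A} → {A,G,T} (+1)
site 5, node VY: V={G} ∪ Y={A} → {A,G} (+1)
site 5, node ASVYZ: ASZ={A,G,T} ∩ VY={A,G} → {A,G} (+0)
per-site changes: [2, 2, 3, 2, 2, 3]; total = 14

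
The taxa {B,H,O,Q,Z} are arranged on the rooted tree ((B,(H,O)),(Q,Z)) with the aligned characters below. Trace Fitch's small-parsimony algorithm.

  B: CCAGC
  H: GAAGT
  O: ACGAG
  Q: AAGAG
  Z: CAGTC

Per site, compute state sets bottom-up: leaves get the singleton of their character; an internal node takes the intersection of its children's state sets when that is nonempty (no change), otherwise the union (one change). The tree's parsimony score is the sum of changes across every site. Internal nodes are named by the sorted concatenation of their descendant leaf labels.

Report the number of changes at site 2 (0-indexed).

site 0, node HO: H={G} ∪ O={A} → {A,G} (+1)
site 0, node BHO: B={C} ∪ HO={A,G} → {A,C,G} (+1)
site 0, node QZ: Q={A} ∪ Z={C} → {A,C} (+1)
site 0, node BHOQZ: BHO={A,C,G} ∩ QZ={A,C} → {A,C} (+0)
site 1, node HO: H={A} ∪ O={C} → {A,C} (+1)
site 1, node BHO: B={C} ∩ HO={A,C} → {C} (+0)
site 1, node QZ: Q={A} ∩ Z={A} → {A} (+0)
site 1, node BHOQZ: BHO={C} ∪ QZ={A} → {A,C} (+1)
site 2, node HO: H={A} ∪ O={G} → {A,G} (+1)
site 2, node BHO: B={A} ∩ HO={A,G} → {A} (+0)
site 2, node QZ: Q={G} ∩ Z={G} → {G} (+0)
site 2, node BHOQZ: BHO={A} ∪ QZ={G} → {A,G} (+1)
site 3, node HO: H={G} ∪ O={A} → {A,G} (+1)
site 3, node BHO: B={G} ∩ HO={A,G} → {G} (+0)
site 3, node QZ: Q={A} ∪ Z={T} → {A,T} (+1)
site 3, node BHOQZ: BHO={G} ∪ QZ={A,T} → {A,G,T} (+1)
site 4, node HO: H={T} ∪ O={G} → {G,T} (+1)
site 4, node BHO: B={C} ∪ HO={G,T} → {C,G,T} (+1)
site 4, node QZ: Q={G} ∪ Z={C} → {C,G} (+1)
site 4, node BHOQZ: BHO={C,G,T} ∩ QZ={C,G} → {C,G} (+0)
per-site changes: [3, 2, 2, 3, 3]; total = 13

2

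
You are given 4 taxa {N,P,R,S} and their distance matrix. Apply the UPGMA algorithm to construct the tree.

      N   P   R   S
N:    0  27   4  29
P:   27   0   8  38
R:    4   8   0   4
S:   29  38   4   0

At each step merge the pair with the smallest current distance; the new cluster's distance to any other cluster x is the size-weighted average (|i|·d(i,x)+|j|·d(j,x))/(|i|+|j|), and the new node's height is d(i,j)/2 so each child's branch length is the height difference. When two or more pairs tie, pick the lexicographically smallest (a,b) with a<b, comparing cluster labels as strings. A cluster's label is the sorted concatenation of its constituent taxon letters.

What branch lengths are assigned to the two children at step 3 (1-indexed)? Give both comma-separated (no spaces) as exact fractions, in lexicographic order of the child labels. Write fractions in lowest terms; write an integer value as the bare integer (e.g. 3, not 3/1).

iteration 1: select N,R (d=4); attach at lengths (2, 2); label the merged cluster NR
  updated: d(NR,P)=35/2, d(NR,S)=33/2
iteration 2: select NR,S (d=33/2); attach at lengths (25/4, 33/4); label the merged cluster NRS
  updated: d(NRS,P)=73/3
iteration 3: select NRS,P (d=73/3); attach at lengths (47/12, 73/6); label the merged cluster NPRS
final tree: (((N:2,R:2):25/4,S:33/4):47/12,P:73/6)
total length: 415/12

47/12,73/6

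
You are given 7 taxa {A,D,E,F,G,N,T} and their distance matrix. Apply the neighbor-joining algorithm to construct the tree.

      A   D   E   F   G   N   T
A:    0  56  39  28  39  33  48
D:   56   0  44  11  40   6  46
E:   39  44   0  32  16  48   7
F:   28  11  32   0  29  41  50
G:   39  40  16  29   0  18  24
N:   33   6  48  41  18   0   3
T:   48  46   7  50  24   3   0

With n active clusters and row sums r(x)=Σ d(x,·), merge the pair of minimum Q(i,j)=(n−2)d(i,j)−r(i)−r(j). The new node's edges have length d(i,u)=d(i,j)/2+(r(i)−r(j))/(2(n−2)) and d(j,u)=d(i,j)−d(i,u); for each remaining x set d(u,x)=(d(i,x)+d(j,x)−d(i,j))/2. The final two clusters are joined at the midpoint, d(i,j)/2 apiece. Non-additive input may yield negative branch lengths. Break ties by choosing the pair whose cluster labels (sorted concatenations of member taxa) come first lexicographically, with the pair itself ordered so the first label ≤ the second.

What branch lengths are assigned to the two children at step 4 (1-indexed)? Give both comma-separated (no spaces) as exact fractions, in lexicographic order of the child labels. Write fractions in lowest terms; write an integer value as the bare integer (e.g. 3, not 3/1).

24,25/2

step 1: merge (D,F) at d=11, Q=-339; branch lengths D→67/10, F→43/10; new cluster DF
  updated: d(A,DF)=73/2, d(DF,E)=65/2, d(DF,G)=29, d(DF,N)=18, d(DF,T)=85/2
step 2: merge (E,T) at d=7, Q=-239; branch lengths E→23/4, T→5/4; new cluster ET
  updated: d(A,ET)=40, d(DF,ET)=34, d(ET,G)=33/2, d(ET,N)=22
step 3: merge (ET,G) at d=33/2, Q=-331/2; branch lengths ET→119/12, G→79/12; new cluster EGT
  updated: d(A,EGT)=125/4, d(DF,EGT)=93/4, d(EGT,N)=47/4
step 4: merge (A,DF) at d=73/2, Q=-211/2; branch lengths A→24, DF→25/2; new cluster ADF
  updated: d(ADF,EGT)=9, d(ADF,N)=29/4
step 5: merge (ADF,EGT) at d=9, Q=-28; branch lengths ADF→9/4, EGT→27/4; new cluster ADEFGT
  updated: d(ADEFGT,N)=5
step 6: merge (ADEFGT,N) at d=5; branch lengths ADEFGT→5/2, N→5/2; new cluster ADEFGNT
final tree: (((A:24,(D:67/10,F:43/10):25/2):9/4,((E:23/4,T:5/4):119/12,G:79/12):27/4):5/2,N:5/2)
total length: 85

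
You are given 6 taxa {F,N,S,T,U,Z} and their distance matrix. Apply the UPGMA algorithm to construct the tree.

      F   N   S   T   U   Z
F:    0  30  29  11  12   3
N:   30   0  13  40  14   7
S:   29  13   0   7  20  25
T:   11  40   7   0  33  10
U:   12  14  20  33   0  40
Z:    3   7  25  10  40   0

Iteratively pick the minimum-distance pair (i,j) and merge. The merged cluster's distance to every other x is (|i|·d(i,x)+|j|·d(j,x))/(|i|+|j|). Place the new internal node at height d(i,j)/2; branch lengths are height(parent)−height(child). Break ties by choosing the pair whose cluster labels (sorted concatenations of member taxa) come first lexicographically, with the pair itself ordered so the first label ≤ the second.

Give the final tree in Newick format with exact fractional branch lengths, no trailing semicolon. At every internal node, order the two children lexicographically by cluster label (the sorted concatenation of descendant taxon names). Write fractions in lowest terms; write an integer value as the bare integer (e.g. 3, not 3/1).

(((F:3/2,Z:3/2):63/8,(S:7/2,T:7/2):47/8):45/16,(N:7,U:7):83/16)

1. join F+Z (d=3) ⇒ FZ; edges |F|=3/2, |Z|=3/2
  updated: d(FZ,N)=37/2, d(FZ,S)=27, d(FZ,T)=21/2, d(FZ,U)=26
2. join S+T (d=7) ⇒ ST; edges |S|=7/2, |T|=7/2
  updated: d(FZ,ST)=75/4, d(N,ST)=53/2, d(ST,U)=53/2
3. join N+U (d=14) ⇒ NU; edges |N|=7, |U|=7
  updated: d(FZ,NU)=89/4, d(NU,ST)=53/2
4. join FZ+ST (d=75/4) ⇒ FSTZ; edges |FZ|=63/8, |ST|=47/8
  updated: d(FSTZ,NU)=195/8
5. join FSTZ+NU (d=195/8) ⇒ FNSTUZ; edges |FSTZ|=45/16, |NU|=83/16
final tree: (((F:3/2,Z:3/2):63/8,(S:7/2,T:7/2):47/8):45/16,(N:7,U:7):83/16)
total length: 183/4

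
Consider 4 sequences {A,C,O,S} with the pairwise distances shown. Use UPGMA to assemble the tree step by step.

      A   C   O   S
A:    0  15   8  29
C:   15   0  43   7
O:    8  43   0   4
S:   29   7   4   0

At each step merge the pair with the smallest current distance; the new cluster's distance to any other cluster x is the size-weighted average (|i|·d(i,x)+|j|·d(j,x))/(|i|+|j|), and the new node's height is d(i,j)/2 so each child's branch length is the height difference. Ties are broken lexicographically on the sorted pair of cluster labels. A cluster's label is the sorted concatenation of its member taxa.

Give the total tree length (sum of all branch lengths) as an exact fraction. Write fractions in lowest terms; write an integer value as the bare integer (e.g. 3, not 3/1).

125/4

1. join O+S (d=4) ⇒ OS; edges |O|=2, |S|=2
  updated: d(A,OS)=37/2, d(C,OS)=25
2. join A+C (d=15) ⇒ AC; edges |A|=15/2, |C|=15/2
  updated: d(AC,OS)=87/4
3. join AC+OS (d=87/4) ⇒ ACOS; edges |AC|=27/8, |OS|=71/8
final tree: ((A:15/2,C:15/2):27/8,(O:2,S:2):71/8)
total length: 125/4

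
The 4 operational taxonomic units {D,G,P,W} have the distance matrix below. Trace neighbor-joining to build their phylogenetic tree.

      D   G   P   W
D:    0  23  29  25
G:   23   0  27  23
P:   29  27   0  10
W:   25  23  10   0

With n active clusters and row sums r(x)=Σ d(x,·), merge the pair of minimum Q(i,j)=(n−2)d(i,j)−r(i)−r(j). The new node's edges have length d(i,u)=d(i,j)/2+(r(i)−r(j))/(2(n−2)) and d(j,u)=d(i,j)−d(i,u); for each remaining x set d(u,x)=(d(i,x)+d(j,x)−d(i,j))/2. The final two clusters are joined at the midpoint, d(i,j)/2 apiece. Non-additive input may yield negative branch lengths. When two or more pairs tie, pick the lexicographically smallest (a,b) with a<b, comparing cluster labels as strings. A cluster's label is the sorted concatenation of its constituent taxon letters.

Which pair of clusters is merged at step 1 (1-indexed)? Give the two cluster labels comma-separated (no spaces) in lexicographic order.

D,G

step 1: merge (D,G) at d=23, Q=-104; branch lengths D→25/2, G→21/2; new cluster DG
  updated: d(DG,P)=33/2, d(DG,W)=25/2
step 2: merge (DG,P) at d=33/2, Q=-39; branch lengths DG→19/2, P→7; new cluster DGP
  updated: d(DGP,W)=3
step 3: merge (DGP,W) at d=3; branch lengths DGP→3/2, W→3/2; new cluster DGPW
final tree: (((D:25/2,G:21/2):19/2,P:7):3/2,W:3/2)
total length: 85/2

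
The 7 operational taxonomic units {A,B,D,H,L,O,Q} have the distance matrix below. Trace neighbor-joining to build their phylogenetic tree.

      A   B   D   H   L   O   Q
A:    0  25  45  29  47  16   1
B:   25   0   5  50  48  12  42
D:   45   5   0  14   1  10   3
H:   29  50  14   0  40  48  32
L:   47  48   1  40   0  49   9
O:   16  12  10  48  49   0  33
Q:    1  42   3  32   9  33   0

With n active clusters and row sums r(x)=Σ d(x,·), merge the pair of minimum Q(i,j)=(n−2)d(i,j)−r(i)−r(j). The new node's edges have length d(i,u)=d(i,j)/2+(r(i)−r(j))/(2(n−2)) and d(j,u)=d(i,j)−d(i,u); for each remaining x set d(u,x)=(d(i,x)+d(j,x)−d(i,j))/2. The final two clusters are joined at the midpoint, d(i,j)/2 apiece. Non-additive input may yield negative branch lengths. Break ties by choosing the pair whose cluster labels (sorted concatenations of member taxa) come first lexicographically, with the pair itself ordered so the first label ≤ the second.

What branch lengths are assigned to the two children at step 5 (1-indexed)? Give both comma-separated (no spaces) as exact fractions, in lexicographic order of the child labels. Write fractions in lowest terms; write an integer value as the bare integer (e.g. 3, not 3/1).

91/16,-111/16

iteration 1: select B,O (d=12, Q=-290); attach at lengths (37/5, 23/5); label the merged cluster BO
  updated: d(A,BO)=29/2, d(BO,D)=3/2, d(BO,H)=43, d(BO,L)=85/2, d(BO,Q)=63/2
iteration 2: select A,BO (d=29/2, Q=-423/2); attach at lengths (123/16, 109/16); label the merged cluster ABO
  updated: d(ABO,D)=16, d(ABO,H)=115/4, d(ABO,L)=75/2, d(ABO,Q)=9
iteration 3: select ABO,H (d=115/4, Q=-479/4); attach at lengths (251/24, 439/24); label the merged cluster ABHO
  updated: d(ABHO,D)=5/8, d(ABHO,L)=195/8, d(ABHO,Q)=49/8
iteration 4: select ABHO,Q (d=49/8, Q=-37); attach at lengths (101/16, -3/16); label the merged cluster ABHOQ
  updated: d(ABHOQ,D)=-5/4, d(ABHOQ,L)=109/8
iteration 5: select ABHOQ,D (d=-5/4, Q=-107/8); attach at lengths (91/16, -111/16); label the merged cluster ABDHOQ
  updated: d(ABDHOQ,L)=127/16
iteration 6: select ABDHOQ,L (d=127/16); attach at lengths (127/32, 127/32); label the merged cluster ABDHLOQ
final tree: (((((A:123/16,(B:37/5,O:23/5):109/16):251/24,H:439/24):101/16,Q:-3/16):91/16,D:-111/16):127/32,L:127/32)
total length: 1089/16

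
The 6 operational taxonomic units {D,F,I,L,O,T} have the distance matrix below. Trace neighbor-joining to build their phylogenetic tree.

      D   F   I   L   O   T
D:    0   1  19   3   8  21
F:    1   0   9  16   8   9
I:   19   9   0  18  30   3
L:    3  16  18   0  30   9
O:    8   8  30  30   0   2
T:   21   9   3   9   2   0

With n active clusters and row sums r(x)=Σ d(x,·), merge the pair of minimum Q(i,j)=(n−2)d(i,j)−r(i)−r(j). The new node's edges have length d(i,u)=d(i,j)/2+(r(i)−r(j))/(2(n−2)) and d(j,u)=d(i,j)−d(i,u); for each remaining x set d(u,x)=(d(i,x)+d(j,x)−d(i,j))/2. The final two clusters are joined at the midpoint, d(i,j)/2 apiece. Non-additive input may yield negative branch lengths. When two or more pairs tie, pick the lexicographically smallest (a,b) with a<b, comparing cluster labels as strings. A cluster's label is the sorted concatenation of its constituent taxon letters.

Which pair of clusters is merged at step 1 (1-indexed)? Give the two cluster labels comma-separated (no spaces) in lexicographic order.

D,L

iteration 1: select D,L (d=3, Q=-116); attach at lengths (-3/2, 9/2); label the merged cluster DL
  updated: d(DL,F)=7, d(DL,I)=17, d(DL,O)=35/2, d(DL,T)=27/2
iteration 2: select O,T (d=2, Q=-79); attach at lengths (6, -4); label the merged cluster OT
  updated: d(DL,OT)=29/2, d(F,OT)=15/2, d(I,OT)=31/2
iteration 3: select DL,F (d=7, Q=-48); attach at lengths (29/4, -1/4); label the merged cluster DFL
  updated: d(DFL,I)=19/2, d(DFL,OT)=15/2
iteration 4: select DFL,I (d=19/2, Q=-65/2); attach at lengths (3/4, 35/4); label the merged cluster DFIL
  updated: d(DFIL,OT)=27/4
iteration 5: select DFIL,OT (d=27/4); attach at lengths (27/8, 27/8); label the merged cluster DFILOT
final tree: ((((D:-3/2,L:9/2):29/4,F:-1/4):3/4,I:35/4):27/8,(O:6,T:-4):27/8)
total length: 113/4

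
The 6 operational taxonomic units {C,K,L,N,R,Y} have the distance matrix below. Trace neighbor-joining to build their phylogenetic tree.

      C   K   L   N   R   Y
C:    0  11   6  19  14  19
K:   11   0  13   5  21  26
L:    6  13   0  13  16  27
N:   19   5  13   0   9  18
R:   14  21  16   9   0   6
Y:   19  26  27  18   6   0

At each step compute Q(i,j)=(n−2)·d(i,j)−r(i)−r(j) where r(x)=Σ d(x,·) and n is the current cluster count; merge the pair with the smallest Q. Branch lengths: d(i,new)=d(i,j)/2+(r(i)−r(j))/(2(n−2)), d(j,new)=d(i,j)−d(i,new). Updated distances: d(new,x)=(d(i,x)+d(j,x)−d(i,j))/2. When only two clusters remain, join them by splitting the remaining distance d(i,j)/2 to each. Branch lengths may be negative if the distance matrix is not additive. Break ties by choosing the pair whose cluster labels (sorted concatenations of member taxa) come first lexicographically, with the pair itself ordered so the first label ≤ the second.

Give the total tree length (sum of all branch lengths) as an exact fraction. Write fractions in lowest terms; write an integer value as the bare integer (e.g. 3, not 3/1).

137/4

step 1: merge (R,Y) at d=6, Q=-138; branch lengths R→-3/4, Y→27/4; new cluster RY
  updated: d(C,RY)=27/2, d(K,RY)=41/2, d(L,RY)=37/2, d(N,RY)=21/2
step 2: merge (C,L) at d=6, Q=-82; branch lengths C→17/6, L→19/6; new cluster CL
  updated: d(CL,K)=9, d(CL,N)=13, d(CL,RY)=13
step 3: merge (CL,RY) at d=13, Q=-53; branch lengths CL→17/4, RY→35/4; new cluster CLRY
  updated: d(CLRY,K)=33/4, d(CLRY,N)=21/4
step 4: merge (CLRY,K) at d=33/4, Q=-37/2; branch lengths CLRY→17/4, K→4; new cluster CKLRY
  updated: d(CKLRY,N)=1
step 5: merge (CKLRY,N) at d=1; branch lengths CKLRY→1/2, N→1/2; new cluster CKLNRY
final tree: ((((C:17/6,L:19/6):17/4,(R:-3/4,Y:27/4):35/4):17/4,K:4):1/2,N:1/2)
total length: 137/4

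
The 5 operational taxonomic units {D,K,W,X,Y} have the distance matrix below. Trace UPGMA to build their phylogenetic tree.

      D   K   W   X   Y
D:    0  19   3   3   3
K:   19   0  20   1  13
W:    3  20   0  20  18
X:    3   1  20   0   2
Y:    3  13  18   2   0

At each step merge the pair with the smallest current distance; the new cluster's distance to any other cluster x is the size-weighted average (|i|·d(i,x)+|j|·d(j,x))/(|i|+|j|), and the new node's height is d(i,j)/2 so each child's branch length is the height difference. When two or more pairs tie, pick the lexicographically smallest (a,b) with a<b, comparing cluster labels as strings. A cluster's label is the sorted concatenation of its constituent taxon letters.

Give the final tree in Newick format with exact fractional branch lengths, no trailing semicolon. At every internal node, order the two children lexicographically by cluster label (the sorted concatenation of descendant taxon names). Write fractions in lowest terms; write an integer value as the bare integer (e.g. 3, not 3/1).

((D:3/2,W:3/2):65/12,((K:1/2,X:1/2):13/4,Y:15/4):19/6)

1. join K+X (d=1) ⇒ KX; edges |K|=1/2, |X|=1/2
  updated: d(D,KX)=11, d(KX,W)=20, d(KX,Y)=15/2
2. join D+W (d=3) ⇒ DW; edges |D|=3/2, |W|=3/2
  updated: d(DW,KX)=31/2, d(DW,Y)=21/2
3. join KX+Y (d=15/2) ⇒ KXY; edges |KX|=13/4, |Y|=15/4
  updated: d(DW,KXY)=83/6
4. join DW+KXY (d=83/6) ⇒ DKWXY; edges |DW|=65/12, |KXY|=19/6
final tree: ((D:3/2,W:3/2):65/12,((K:1/2,X:1/2):13/4,Y:15/4):19/6)
total length: 235/12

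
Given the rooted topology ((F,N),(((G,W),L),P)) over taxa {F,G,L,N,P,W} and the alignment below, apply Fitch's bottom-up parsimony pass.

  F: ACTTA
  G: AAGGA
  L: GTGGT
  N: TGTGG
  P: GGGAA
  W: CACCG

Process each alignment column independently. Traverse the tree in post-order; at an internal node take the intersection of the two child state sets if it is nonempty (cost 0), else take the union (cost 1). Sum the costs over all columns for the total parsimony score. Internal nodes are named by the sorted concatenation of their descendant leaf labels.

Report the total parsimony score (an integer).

15

FN@0: {A} ∪ {T} = {A,T} (union, +1)
GW@0: {A} ∪ {C} = {A,C} (union, +1)
GLW@0: {A,C} ∪ {G} = {A,C,G} (union, +1)
GLPW@0: {A,C,G} ∩ {G} = {G} (intersection, +0)
FGLNPW@0: {A,T} ∪ {G} = {A,G,T} (union, +1)
FN@1: {C} ∪ {G} = {C,G} (union, +1)
GW@1: {A} ∩ {A} = {A} (intersection, +0)
GLW@1: {A} ∪ {T} = {A,T} (union, +1)
GLPW@1: {A,T} ∪ {G} = {A,G,T} (union, +1)
FGLNPW@1: {C,G} ∩ {A,G,T} = {G} (intersection, +0)
FN@2: {T} ∩ {T} = {T} (intersection, +0)
GW@2: {G} ∪ {C} = {C,G} (union, +1)
GLW@2: {C,G} ∩ {G} = {G} (intersection, +0)
GLPW@2: {G} ∩ {G} = {G} (intersection, +0)
FGLNPW@2: {T} ∪ {G} = {G,T} (union, +1)
FN@3: {T} ∪ {G} = {G,T} (union, +1)
GW@3: {G} ∪ {C} = {C,G} (union, +1)
GLW@3: {C,G} ∩ {G} = {G} (intersection, +0)
GLPW@3: {G} ∪ {A} = {A,G} (union, +1)
FGLNPW@3: {G,T} ∩ {A,G} = {G} (intersection, +0)
FN@4: {A} ∪ {G} = {A,G} (union, +1)
GW@4: {A} ∪ {G} = {A,G} (union, +1)
GLW@4: {A,G} ∪ {T} = {A,G,T} (union, +1)
GLPW@4: {A,G,T} ∩ {A} = {A} (intersection, +0)
FGLNPW@4: {A,G} ∩ {A} = {A} (intersection, +0)
per-site changes: [4, 3, 2, 3, 3]; total = 15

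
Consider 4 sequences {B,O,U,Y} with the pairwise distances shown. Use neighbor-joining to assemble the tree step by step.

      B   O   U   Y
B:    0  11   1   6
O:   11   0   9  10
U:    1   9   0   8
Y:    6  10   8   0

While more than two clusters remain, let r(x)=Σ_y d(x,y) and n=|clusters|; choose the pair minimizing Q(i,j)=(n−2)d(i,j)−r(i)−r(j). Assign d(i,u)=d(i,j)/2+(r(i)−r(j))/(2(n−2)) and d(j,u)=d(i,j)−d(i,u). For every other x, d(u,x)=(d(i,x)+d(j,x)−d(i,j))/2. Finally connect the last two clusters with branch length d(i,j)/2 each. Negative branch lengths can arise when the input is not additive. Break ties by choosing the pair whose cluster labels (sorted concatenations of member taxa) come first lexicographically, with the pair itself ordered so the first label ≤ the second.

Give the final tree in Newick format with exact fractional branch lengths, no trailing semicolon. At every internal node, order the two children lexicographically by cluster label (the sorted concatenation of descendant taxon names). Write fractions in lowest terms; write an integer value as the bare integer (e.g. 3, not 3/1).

1. join B+U (d=1, Q=-34) ⇒ BU; edges |B|=1/2, |U|=1/2
  updated: d(BU,O)=19/2, d(BU,Y)=13/2
2. join BU+O (d=19/2, Q=-26) ⇒ BOU; edges |BU|=3, |O|=13/2
  updated: d(BOU,Y)=7/2
3. join BOU+Y (d=7/2) ⇒ BOUY; edges |BOU|=7/4, |Y|=7/4
final tree: (((B:1/2,U:1/2):3,O:13/2):7/4,Y:7/4)
total length: 14

(((B:1/2,U:1/2):3,O:13/2):7/4,Y:7/4)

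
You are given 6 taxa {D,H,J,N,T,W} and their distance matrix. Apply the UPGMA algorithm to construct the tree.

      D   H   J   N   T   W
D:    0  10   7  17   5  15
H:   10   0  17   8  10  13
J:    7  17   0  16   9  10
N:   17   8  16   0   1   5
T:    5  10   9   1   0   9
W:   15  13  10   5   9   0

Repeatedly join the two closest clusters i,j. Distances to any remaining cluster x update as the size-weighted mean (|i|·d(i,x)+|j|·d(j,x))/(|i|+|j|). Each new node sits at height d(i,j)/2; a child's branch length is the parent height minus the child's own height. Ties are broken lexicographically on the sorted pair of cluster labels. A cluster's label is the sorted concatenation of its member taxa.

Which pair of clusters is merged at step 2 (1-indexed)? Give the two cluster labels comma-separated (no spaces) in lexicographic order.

D,J

iteration 1: select N,T (d=1); attach at lengths (1/2, 1/2); label the merged cluster NT
  updated: d(D,NT)=11, d(H,NT)=9, d(J,NT)=25/2, d(NT,W)=7
iteration 2: select D,J (d=7); attach at lengths (7/2, 7/2); label the merged cluster DJ
  updated: d(DJ,H)=27/2, d(DJ,NT)=47/4, d(DJ,W)=25/2
iteration 3: select NT,W (d=7); attach at lengths (3, 7/2); label the merged cluster NTW
  updated: d(DJ,NTW)=12, d(H,NTW)=31/3
iteration 4: select H,NTW (d=31/3); attach at lengths (31/6, 5/3); label the merged cluster HNTW
  updated: d(DJ,HNTW)=99/8
iteration 5: select DJ,HNTW (d=99/8); attach at lengths (43/16, 49/48); label the merged cluster DHJNTW
final tree: ((D:7/2,J:7/2):43/16,(H:31/6,((N:1/2,T:1/2):3,W:7/2):5/3):49/48)
total length: 601/24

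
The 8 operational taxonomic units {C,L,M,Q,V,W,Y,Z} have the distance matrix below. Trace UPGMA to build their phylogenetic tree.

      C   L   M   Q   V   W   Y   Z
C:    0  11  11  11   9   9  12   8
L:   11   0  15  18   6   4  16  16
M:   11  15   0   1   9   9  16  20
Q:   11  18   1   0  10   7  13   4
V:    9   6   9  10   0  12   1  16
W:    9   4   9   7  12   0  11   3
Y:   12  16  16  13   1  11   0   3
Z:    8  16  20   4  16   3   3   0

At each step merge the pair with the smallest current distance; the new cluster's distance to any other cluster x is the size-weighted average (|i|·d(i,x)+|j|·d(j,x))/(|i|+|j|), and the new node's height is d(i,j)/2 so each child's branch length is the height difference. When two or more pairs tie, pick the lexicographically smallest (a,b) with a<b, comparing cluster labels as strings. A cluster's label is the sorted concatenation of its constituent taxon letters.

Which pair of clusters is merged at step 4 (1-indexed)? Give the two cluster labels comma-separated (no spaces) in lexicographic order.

C,WZ

iteration 1: select M,Q (d=1); attach at lengths (1/2, 1/2); label the merged cluster MQ
  updated: d(C,MQ)=11, d(L,MQ)=33/2, d(MQ,V)=19/2, d(MQ,W)=8, d(MQ,Y)=29/2, d(MQ,Z)=12
iteration 2: select V,Y (d=1); attach at lengths (1/2, 1/2); label the merged cluster VY
  updated: d(C,VY)=21/2, d(L,VY)=11, d(MQ,VY)=12, d(VY,W)=23/2, d(VY,Z)=19/2
iteration 3: select W,Z (d=3); attach at lengths (3/2, 3/2); label the merged cluster WZ
  updated: d(C,WZ)=17/2, d(L,WZ)=10, d(MQ,WZ)=10, d(VY,WZ)=21/2
iteration 4: select C,WZ (d=17/2); attach at lengths (17/4, 11/4); label the merged cluster CWZ
  updated: d(CWZ,L)=31/3, d(CWZ,MQ)=31/3, d(CWZ,VY)=21/2
iteration 5: select CWZ,L (d=31/3); attach at lengths (11/12, 31/6); label the merged cluster CLWZ
  updated: d(CLWZ,MQ)=95/8, d(CLWZ,VY)=85/8
iteration 6: select CLWZ,VY (d=85/8); attach at lengths (7/48, 77/16); label the merged cluster CLVWYZ
  updated: d(CLVWYZ,MQ)=143/12
iteration 7: select CLVWYZ,MQ (d=143/12); attach at lengths (31/48, 131/24); label the merged cluster CLMQVWYZ
final tree: ((((C:17/4,(W:3/2,Z:3/2):11/4):11/12,L:31/6):7/48,(V:1/2,Y:1/2):77/16):31/48,(M:1/2,Q:1/2):131/24)
total length: 1399/48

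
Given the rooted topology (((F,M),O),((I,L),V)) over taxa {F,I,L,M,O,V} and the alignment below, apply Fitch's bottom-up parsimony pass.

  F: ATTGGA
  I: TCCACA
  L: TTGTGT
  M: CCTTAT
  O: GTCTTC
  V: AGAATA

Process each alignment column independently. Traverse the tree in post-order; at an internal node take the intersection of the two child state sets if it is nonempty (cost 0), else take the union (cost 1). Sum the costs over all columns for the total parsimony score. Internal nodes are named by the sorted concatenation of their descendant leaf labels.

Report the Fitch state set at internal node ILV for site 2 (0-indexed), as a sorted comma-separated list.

A,C,G

[col 0] FM: children F:{A}, M:{C} ∪→ {A,C}; cost 1
[col 0] FMO: children FM:{A,C}, O:{G} ∪→ {A,C,G}; cost 1
[col 0] IL: children I:{T}, L:{T} ∩→ {T}; cost 0
[col 0] ILV: children IL:{T}, V:{A} ∪→ {A,T}; cost 1
[col 0] FILMOV: children FMO:{A,C,G}, ILV:{A,T} ∩→ {A}; cost 0
[col 1] FM: children F:{T}, M:{C} ∪→ {C,T}; cost 1
[col 1] FMO: children FM:{C,T}, O:{T} ∩→ {T}; cost 0
[col 1] IL: children I:{C}, L:{T} ∪→ {C,T}; cost 1
[col 1] ILV: children IL:{C,T}, V:{G} ∪→ {C,G,T}; cost 1
[col 1] FILMOV: children FMO:{T}, ILV:{C,G,T} ∩→ {T}; cost 0
[col 2] FM: children F:{T}, M:{T} ∩→ {T}; cost 0
[col 2] FMO: children FM:{T}, O:{C} ∪→ {C,T}; cost 1
[col 2] IL: children I:{C}, L:{G} ∪→ {C,G}; cost 1
[col 2] ILV: children IL:{C,G}, V:{A} ∪→ {A,C,G}; cost 1
[col 2] FILMOV: children FMO:{C,T}, ILV:{A,C,G} ∩→ {C}; cost 0
[col 3] FM: children F:{G}, M:{T} ∪→ {G,T}; cost 1
[col 3] FMO: children FM:{G,T}, O:{T} ∩→ {T}; cost 0
[col 3] IL: children I:{A}, L:{T} ∪→ {A,T}; cost 1
[col 3] ILV: children IL:{A,T}, V:{A} ∩→ {A}; cost 0
[col 3] FILMOV: children FMO:{T}, ILV:{A} ∪→ {A,T}; cost 1
[col 4] FM: children F:{G}, M:{A} ∪→ {A,G}; cost 1
[col 4] FMO: children FM:{A,G}, O:{T} ∪→ {A,G,T}; cost 1
[col 4] IL: children I:{C}, L:{G} ∪→ {C,G}; cost 1
[col 4] ILV: children IL:{C,G}, V:{T} ∪→ {C,G,T}; cost 1
[col 4] FILMOV: children FMO:{A,G,T}, ILV:{C,G,T} ∩→ {G,T}; cost 0
[col 5] FM: children F:{A}, M:{T} ∪→ {A,T}; cost 1
[col 5] FMO: children FM:{A,T}, O:{C} ∪→ {A,C,T}; cost 1
[col 5] IL: children I:{A}, L:{T} ∪→ {A,T}; cost 1
[col 5] ILV: children IL:{A,T}, V:{A} ∩→ {A}; cost 0
[col 5] FILMOV: children FMO:{A,C,T}, ILV:{A} ∩→ {A}; cost 0
per-site changes: [3, 3, 3, 3, 4, 3]; total = 19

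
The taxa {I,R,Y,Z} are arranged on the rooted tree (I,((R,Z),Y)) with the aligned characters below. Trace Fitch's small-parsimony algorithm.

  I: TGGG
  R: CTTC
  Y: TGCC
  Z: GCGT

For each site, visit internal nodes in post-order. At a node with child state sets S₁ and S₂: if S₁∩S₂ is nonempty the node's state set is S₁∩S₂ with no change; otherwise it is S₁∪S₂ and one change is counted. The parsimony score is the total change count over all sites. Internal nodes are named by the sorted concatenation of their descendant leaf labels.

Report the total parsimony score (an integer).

8

RZ@0: {C} ∪ {G} = {C,G} (union, +1)
RYZ@0: {C,G} ∪ {T} = {C,G,T} (union, +1)
IRYZ@0: {T} ∩ {C,G,T} = {T} (intersection, +0)
RZ@1: {T} ∪ {C} = {C,T} (union, +1)
RYZ@1: {C,T} ∪ {G} = {C,G,T} (union, +1)
IRYZ@1: {G} ∩ {C,G,T} = {G} (intersection, +0)
RZ@2: {T} ∪ {G} = {G,T} (union, +1)
RYZ@2: {G,T} ∪ {C} = {C,G,T} (union, +1)
IRYZ@2: {G} ∩ {C,G,T} = {G} (intersection, +0)
RZ@3: {C} ∪ {T} = {C,T} (union, +1)
RYZ@3: {C,T} ∩ {C} = {C} (intersection, +0)
IRYZ@3: {G} ∪ {C} = {C,G} (union, +1)
per-site changes: [2, 2, 2, 2]; total = 8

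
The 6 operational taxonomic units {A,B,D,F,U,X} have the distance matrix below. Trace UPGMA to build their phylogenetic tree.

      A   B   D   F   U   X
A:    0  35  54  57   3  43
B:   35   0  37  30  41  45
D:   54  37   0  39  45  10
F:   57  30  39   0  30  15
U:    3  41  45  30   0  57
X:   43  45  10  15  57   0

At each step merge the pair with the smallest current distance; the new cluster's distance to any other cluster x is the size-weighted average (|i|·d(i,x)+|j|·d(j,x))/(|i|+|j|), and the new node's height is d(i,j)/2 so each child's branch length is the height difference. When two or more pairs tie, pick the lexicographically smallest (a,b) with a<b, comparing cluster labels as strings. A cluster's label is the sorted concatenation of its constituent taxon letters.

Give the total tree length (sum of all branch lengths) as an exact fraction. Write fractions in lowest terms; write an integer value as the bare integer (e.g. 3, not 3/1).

step 1: merge (A,U) at d=3; branch lengths A→3/2, U→3/2; new cluster AU
  updated: d(AU,B)=38, d(AU,D)=99/2, d(AU,F)=87/2, d(AU,X)=50
step 2: merge (D,X) at d=10; branch lengths D→5, X→5; new cluster DX
  updated: d(AU,DX)=199/4, d(B,DX)=41, d(DX,F)=27
step 3: merge (DX,F) at d=27; branch lengths DX→17/2, F→27/2; new cluster DFX
  updated: d(AU,DFX)=143/3, d(B,DFX)=112/3
step 4: merge (B,DFX) at d=112/3; branch lengths B→56/3, DFX→31/6; new cluster BDFX
  updated: d(AU,BDFX)=181/4
step 5: merge (AU,BDFX) at d=181/4; branch lengths AU→169/8, BDFX→95/24; new cluster ABDFUX
final tree: ((A:3/2,U:3/2):169/8,(B:56/3,((D:5,X:5):17/2,F:27/2):31/6):95/24)
total length: 1007/12

1007/12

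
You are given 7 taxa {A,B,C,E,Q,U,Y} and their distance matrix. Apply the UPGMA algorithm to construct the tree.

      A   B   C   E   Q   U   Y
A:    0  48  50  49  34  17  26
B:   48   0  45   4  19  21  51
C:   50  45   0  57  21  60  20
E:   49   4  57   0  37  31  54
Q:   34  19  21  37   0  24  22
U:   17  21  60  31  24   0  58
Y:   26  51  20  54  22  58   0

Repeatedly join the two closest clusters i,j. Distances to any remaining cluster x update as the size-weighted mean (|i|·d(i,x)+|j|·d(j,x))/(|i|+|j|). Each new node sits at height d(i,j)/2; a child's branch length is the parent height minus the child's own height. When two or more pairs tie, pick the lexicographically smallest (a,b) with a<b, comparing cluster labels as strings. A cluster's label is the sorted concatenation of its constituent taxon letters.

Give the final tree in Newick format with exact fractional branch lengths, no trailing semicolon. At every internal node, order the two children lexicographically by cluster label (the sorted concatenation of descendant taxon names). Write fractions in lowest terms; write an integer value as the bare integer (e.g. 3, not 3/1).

1. join B+E (d=4) ⇒ BE; edges |B|=2, |E|=2
  updated: d(A,BE)=97/2, d(BE,C)=51, d(BE,Q)=28, d(BE,U)=26, d(BE,Y)=105/2
2. join A+U (d=17) ⇒ AU; edges |A|=17/2, |U|=17/2
  updated: d(AU,BE)=149/4, d(AU,C)=55, d(AU,Q)=29, d(AU,Y)=42
3. join C+Y (d=20) ⇒ CY; edges |C|=10, |Y|=10
  updated: d(AU,CY)=97/2, d(BE,CY)=207/4, d(CY,Q)=43/2
4. join CY+Q (d=43/2) ⇒ CQY; edges |CY|=3/4, |Q|=43/4
  updated: d(AU,CQY)=42, d(BE,CQY)=263/6
5. join AU+BE (d=149/4) ⇒ ABEU; edges |AU|=81/8, |BE|=133/8
  updated: d(ABEU,CQY)=515/12
6. join ABEU+CQY (d=515/12) ⇒ ABCEQUY; edges |ABEU|=17/6, |CQY|=257/24
final tree: (((A:17/2,U:17/2):81/8,(B:2,E:2):133/8):17/6,((C:10,Y:10):3/4,Q:43/4):257/24)
total length: 2227/24

(((A:17/2,U:17/2):81/8,(B:2,E:2):133/8):17/6,((C:10,Y:10):3/4,Q:43/4):257/24)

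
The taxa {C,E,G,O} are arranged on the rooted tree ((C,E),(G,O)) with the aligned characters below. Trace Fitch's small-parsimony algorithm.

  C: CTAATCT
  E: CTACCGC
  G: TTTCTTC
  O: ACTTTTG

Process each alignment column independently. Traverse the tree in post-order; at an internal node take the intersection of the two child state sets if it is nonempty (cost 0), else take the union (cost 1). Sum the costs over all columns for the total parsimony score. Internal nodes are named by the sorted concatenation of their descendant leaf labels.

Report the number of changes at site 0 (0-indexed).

2

[col 0] CE: children C:{C}, E:{C} ∩→ {C}; cost 0
[col 0] GO: children G:{T}, O:{A} ∪→ {A,T}; cost 1
[col 0] CEGO: children CE:{C}, GO:{A,T} ∪→ {A,C,T}; cost 1
[col 1] CE: children C:{T}, E:{T} ∩→ {T}; cost 0
[col 1] GO: children G:{T}, O:{C} ∪→ {C,T}; cost 1
[col 1] CEGO: children CE:{T}, GO:{C,T} ∩→ {T}; cost 0
[col 2] CE: children C:{A}, E:{A} ∩→ {A}; cost 0
[col 2] GO: children G:{T}, O:{T} ∩→ {T}; cost 0
[col 2] CEGO: children CE:{A}, GO:{T} ∪→ {A,T}; cost 1
[col 3] CE: children C:{A}, E:{C} ∪→ {A,C}; cost 1
[col 3] GO: children G:{C}, O:{T} ∪→ {C,T}; cost 1
[col 3] CEGO: children CE:{A,C}, GO:{C,T} ∩→ {C}; cost 0
[col 4] CE: children C:{T}, E:{C} ∪→ {C,T}; cost 1
[col 4] GO: children G:{T}, O:{T} ∩→ {T}; cost 0
[col 4] CEGO: children CE:{C,T}, GO:{T} ∩→ {T}; cost 0
[col 5] CE: children C:{C}, E:{G} ∪→ {C,G}; cost 1
[col 5] GO: children G:{T}, O:{T} ∩→ {T}; cost 0
[col 5] CEGO: children CE:{C,G}, GO:{T} ∪→ {C,G,T}; cost 1
[col 6] CE: children C:{T}, E:{C} ∪→ {C,T}; cost 1
[col 6] GO: children G:{C}, O:{G} ∪→ {C,G}; cost 1
[col 6] CEGO: children CE:{C,T}, GO:{C,G} ∩→ {C}; cost 0
per-site changes: [2, 1, 1, 2, 1, 2, 2]; total = 11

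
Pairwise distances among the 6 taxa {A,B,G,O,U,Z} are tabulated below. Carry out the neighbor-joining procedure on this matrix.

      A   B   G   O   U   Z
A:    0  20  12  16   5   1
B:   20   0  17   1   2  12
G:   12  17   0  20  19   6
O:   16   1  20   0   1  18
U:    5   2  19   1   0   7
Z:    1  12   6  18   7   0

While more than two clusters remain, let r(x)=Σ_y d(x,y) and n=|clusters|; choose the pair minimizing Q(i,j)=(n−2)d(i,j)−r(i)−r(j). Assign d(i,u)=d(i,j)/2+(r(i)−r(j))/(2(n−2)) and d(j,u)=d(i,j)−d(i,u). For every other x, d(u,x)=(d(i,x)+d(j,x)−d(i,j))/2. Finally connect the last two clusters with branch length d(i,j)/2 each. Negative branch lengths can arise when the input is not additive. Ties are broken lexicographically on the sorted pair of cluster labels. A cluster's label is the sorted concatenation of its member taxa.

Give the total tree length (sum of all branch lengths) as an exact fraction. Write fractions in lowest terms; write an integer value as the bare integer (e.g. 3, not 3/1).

331/16

iteration 1: select B,O (d=1, Q=-104); attach at lengths (0, 1); label the merged cluster BO
  updated: d(A,BO)=35/2, d(BO,G)=18, d(BO,U)=1, d(BO,Z)=29/2
iteration 2: select BO,U (d=1, Q=-80); attach at lengths (11/3, -8/3); label the merged cluster BOU
  updated: d(A,BOU)=43/4, d(BOU,G)=18, d(BOU,Z)=41/4
iteration 3: select A,BOU (d=43/4, Q=-165/4); attach at lengths (25/16, 147/16); label the merged cluster ABOU
  updated: d(ABOU,G)=77/8, d(ABOU,Z)=1/4
iteration 4: select ABOU,G (d=77/8, Q=-127/8); attach at lengths (31/16, 123/16); label the merged cluster ABGOU
  updated: d(ABGOU,Z)=-27/16
iteration 5: select ABGOU,Z (d=-27/16); attach at lengths (-27/32, -27/32); label the merged cluster ABGOUZ
final tree: (((A:25/16,((B:0,O:1):11/3,U:-8/3):147/16):31/16,G:123/16):-27/32,Z:-27/32)
total length: 331/16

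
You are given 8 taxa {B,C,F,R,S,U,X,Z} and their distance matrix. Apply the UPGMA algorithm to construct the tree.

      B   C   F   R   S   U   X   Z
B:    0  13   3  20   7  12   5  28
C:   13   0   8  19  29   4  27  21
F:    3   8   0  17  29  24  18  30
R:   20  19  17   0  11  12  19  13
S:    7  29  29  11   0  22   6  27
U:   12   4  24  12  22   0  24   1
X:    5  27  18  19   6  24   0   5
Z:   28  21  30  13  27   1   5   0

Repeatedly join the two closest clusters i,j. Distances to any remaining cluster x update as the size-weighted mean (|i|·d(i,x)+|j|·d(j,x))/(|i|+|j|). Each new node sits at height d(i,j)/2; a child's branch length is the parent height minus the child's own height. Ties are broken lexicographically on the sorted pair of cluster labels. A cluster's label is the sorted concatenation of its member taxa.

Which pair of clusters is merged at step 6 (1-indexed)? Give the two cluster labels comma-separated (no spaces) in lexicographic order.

step 1: merge (U,Z) at d=1; branch lengths U→1/2, Z→1/2; new cluster UZ
  updated: d(B,UZ)=20, d(C,UZ)=25/2, d(F,UZ)=27, d(R,UZ)=25/2, d(S,UZ)=49/2, d(UZ,X)=29/2
step 2: merge (B,F) at d=3; branch lengths B→3/2, F→3/2; new cluster BF
  updated: d(BF,C)=21/2, d(BF,R)=37/2, d(BF,S)=18, d(BF,UZ)=47/2, d(BF,X)=23/2
step 3: merge (S,X) at d=6; branch lengths S→3, X→3; new cluster SX
  updated: d(BF,SX)=59/4, d(C,SX)=28, d(R,SX)=15, d(SX,UZ)=39/2
step 4: merge (BF,C) at d=21/2; branch lengths BF→15/4, C→21/4; new cluster BCF
  updated: d(BCF,R)=56/3, d(BCF,SX)=115/6, d(BCF,UZ)=119/6
step 5: merge (R,UZ) at d=25/2; branch lengths R→25/4, UZ→23/4; new cluster RUZ
  updated: d(BCF,RUZ)=175/9, d(RUZ,SX)=18
step 6: merge (RUZ,SX) at d=18; branch lengths RUZ→11/4, SX→6; new cluster RSUXZ
  updated: d(BCF,RSUXZ)=58/3
step 7: merge (BCF,RSUXZ) at d=58/3; branch lengths BCF→53/12, RSUXZ→2/3; new cluster BCFRSUXZ
final tree: (((B:3/2,F:3/2):15/4,C:21/4):53/12,((R:25/4,(U:1/2,Z:1/2):23/4):11/4,(S:3,X:3):6):2/3)
total length: 269/6

RUZ,SX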